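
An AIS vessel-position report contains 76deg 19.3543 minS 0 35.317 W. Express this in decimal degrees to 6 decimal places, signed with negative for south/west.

-76.322572, -0.588617

Lat: 76 + 19.3543/60 = 76.3225717
S → negative
Lon: 0 + 35.317/60 = 0.5886167
W → negative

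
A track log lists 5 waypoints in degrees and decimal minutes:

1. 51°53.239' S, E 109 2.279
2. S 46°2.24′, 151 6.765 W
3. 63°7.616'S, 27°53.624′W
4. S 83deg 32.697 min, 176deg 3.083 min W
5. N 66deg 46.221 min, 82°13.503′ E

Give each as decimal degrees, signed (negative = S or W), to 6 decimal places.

Point 1:
  φ: 53.239′ = 0.887317°; total 51.8873167
  S ⇒ negate
  Longitude: 109 + 2.279/60 = 109.0379833
  E ⇒ keep positive
Point 2:
  Lat: 2.24′ = 0.037333°; total 46.0373333
  hemisphere S, so the sign is −
  Lon: 6.765′ = 0.112750°; total 151.1127500
  hemisphere W, so the sign is −
Point 3:
  Lat: 7.616′ = 0.126933°; total 63.1269333
  S → negative
  λ: 27 + 53.624/60 = 27.8937333
  hemisphere W, so the sign is −
Point 4:
  Latitude: 83 + 32.697/60 = 83.5449500
  hemisphere S, so the sign is −
  λ: 176 + 3.083/60 = 176.0513833
  hemisphere W, so the sign is −
Point 5:
  Lat: 46.221′ = 0.770350°; total 66.7703500
  N ⇒ keep positive
  Lon: 82 + 13.503/60 = 82.2250500
  E ⇒ keep positive

1. -51.887317, 109.037983
2. -46.037333, -151.112750
3. -63.126933, -27.893733
4. -83.544950, -176.051383
5. 66.770350, 82.225050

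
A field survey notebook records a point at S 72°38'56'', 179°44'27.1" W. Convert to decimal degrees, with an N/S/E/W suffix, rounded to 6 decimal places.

Latitude: 38′ + 56″ = 38.93333′; 72 + 38.93333/60 = 72.6488889
λ: 179° + 44/60 + 27.1/3600 = 179 + 0.733333 + 0.007528 = 179.7408611

72.648889° S, 179.740861° W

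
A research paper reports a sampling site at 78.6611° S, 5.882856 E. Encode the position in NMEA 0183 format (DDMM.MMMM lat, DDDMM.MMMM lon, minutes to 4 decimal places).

φ: minutes = (78.661100 − 78) × 60 = 39.666000
Longitude: 5° + 0.882856 × 60 = 5° 52.971360′

7839.6660,S / 00552.9714,E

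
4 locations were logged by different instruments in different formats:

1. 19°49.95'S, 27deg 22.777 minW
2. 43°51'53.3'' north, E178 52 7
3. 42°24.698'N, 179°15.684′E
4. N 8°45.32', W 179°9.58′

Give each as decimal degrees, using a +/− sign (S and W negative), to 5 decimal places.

1. -19.83250, -27.37962
2. 43.86481, 178.86861
3. 42.41163, 179.26140
4. 8.75533, -179.15967

Point 1:
  Latitude: 49.95′ = 0.832500°; total 19.832500
  S ⇒ negate
  λ: 27 + 22.777/60 = 27.379617
  W → negative
Point 2:
  Latitude: 51′ + 53.3″ = 51.88833′; 43 + 51.88833/60 = 43.864806
  N ⇒ keep positive
  Lon: 52′ + 7″ = 52.11667′; 178 + 52.11667/60 = 178.868611
  E ⇒ keep positive
Point 3:
  Lat: 42 + 24.698/60 = 42.411633
  N ⇒ keep positive
  λ: 15.684′ = 0.261400°; total 179.261400
  E ⇒ keep positive
Point 4:
  Lat: 45.32′ = 0.755333°; total 8.755333
  N ⇒ keep positive
  Longitude: 179 + 9.58/60 = 179.159667
  hemisphere W, so the sign is −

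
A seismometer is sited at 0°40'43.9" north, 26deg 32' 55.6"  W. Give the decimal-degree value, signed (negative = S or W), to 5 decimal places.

Lat: 0 + 40/60 + 43.9/3600 = 0.678861
N ⇒ keep positive
λ: 32′ + 55.6″ = 32.92667′; 26 + 32.92667/60 = 26.548778
W ⇒ negate

0.67886, -26.54878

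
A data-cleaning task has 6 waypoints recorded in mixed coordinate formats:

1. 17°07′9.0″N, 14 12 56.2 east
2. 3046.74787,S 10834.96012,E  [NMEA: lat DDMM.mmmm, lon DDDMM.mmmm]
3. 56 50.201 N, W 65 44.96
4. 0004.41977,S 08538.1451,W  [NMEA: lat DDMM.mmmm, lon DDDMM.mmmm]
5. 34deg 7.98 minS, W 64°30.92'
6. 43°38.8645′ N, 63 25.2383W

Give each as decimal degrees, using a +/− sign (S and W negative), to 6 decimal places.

1. 17.119167, 14.215611
2. -30.779131, 108.582669
3. 56.836683, -65.749333
4. -0.073663, -85.635752
5. -34.133000, -64.515333
6. 43.647742, -63.420638

Point 1:
  Latitude: 17 + 7/60 + 9/3600 = 17.1191667
  N → positive
  Lon: 14° + 12/60 + 56.2/3600 = 14 + 0.200000 + 0.015611 = 14.2156111
  E → positive
Point 2:
  Latitude: split at 2 digits → 30° and 46.74787′; 30 + 46.74787/60 = 30.7791312
  S → negative
  Lon: degrees = first 3 digits = 108, minutes = 34.96012; 108 + 34.96012/60 = 108.5826687
  E → positive
Point 3:
  Latitude: 50.201′ = 0.836683°; total 56.8366833
  N ⇒ keep positive
  Lon: 65 + 44.96/60 = 65.7493333
  W → negative
Point 4:
  φ: split at 2 digits → 00° and 4.41977′; 0 + 4.41977/60 = 0.0736628
  hemisphere S, so the sign is −
  Lon: split at 3 digits → 085° and 38.1451′; 85 + 38.1451/60 = 85.6357517
  W → negative
Point 5:
  Lat: 7.98′ = 0.133000°; total 34.1330000
  hemisphere S, so the sign is −
  Lon: 30.92′ = 0.515333°; total 64.5153333
  W → negative
Point 6:
  Lat: 43 + 38.8645/60 = 43.6477417
  N ⇒ keep positive
  Longitude: 25.2383′ = 0.420638°; total 63.4206383
  W ⇒ negate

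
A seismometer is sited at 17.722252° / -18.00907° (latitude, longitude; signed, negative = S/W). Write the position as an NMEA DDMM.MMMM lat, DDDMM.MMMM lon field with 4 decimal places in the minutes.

φ: 17° + 0.722252 × 60 = 17° 43.335120′
Longitude is negative → W; |value| = 18.009070
Lon: 18° + 0.009070 × 60 = 18° 0.544200′

1743.3351,N / 01800.5442,W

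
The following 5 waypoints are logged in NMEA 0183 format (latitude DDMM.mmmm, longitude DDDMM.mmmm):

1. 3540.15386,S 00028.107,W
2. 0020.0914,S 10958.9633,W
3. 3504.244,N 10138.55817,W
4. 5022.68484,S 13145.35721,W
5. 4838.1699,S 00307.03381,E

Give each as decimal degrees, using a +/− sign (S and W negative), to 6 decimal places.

Point 1:
  Lat: split at 2 digits → 35° and 40.15386′; 35 + 40.15386/60 = 35.6692310
  hemisphere S, so the sign is −
  λ: split at 3 digits → 000° and 28.107′; 0 + 28.107/60 = 0.4684500
  hemisphere W, so the sign is −
Point 2:
  φ: split at 2 digits → 00° and 20.0914′; 0 + 20.0914/60 = 0.3348567
  S ⇒ negate
  Lon: split at 3 digits → 109° and 58.9633′; 109 + 58.9633/60 = 109.9827217
  W → negative
Point 3:
  φ: split at 2 digits → 35° and 4.244′; 35 + 4.244/60 = 35.0707333
  N → positive
  Lon: degrees = first 3 digits = 101, minutes = 38.55817; 101 + 38.55817/60 = 101.6426362
  W ⇒ negate
Point 4:
  Latitude: split at 2 digits → 50° and 22.68484′; 50 + 22.68484/60 = 50.3780807
  S → negative
  Longitude: split at 3 digits → 131° and 45.35721′; 131 + 45.35721/60 = 131.7559535
  hemisphere W, so the sign is −
Point 5:
  φ: split at 2 digits → 48° and 38.1699′; 48 + 38.1699/60 = 48.6361650
  hemisphere S, so the sign is −
  Lon: degrees = first 3 digits = 3, minutes = 7.03381; 3 + 7.03381/60 = 3.1172302
  E → positive

1. -35.669231, -0.468450
2. -0.334857, -109.982722
3. 35.070733, -101.642636
4. -50.378081, -131.755954
5. -48.636165, 3.117230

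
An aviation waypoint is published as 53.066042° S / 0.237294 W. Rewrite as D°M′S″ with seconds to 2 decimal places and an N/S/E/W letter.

Lat: whole degrees 53; 3.96252′ → 3′ and 57.7512″
Lon: 0.237294° → 14.23764′; 0.23764 × 60 = 14.2584″

53°03′57.75″ S, 0°14′14.26″ W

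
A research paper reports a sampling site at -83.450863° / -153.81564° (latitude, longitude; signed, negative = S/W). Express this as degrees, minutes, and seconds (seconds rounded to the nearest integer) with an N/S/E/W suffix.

Latitude is negative → S; |value| = 83.450863
Lat: 0.450863° → 27.05178′; 0.05178 × 60 = 3.11″
Longitude is negative → W; |value| = 153.815640
λ: 0.815640 × 60 = 48.93840′ → 48′, remainder × 60 = 56.30″

83°27′3″ S, 153°48′56″ W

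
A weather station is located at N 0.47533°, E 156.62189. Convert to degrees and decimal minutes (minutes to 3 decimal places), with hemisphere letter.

Latitude: fractional part 0.475330 → 28.51980 minutes
λ: 156° + 0.621890 × 60 = 156° 37.31340′

0° 28.520′ N, 156° 37.313′ E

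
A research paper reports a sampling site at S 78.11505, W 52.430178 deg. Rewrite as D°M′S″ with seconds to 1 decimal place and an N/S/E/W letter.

78°06′54.2″ S, 52°25′48.6″ W

Latitude: 0.115050° → 6.90300′; 0.90300 × 60 = 54.180″
Longitude: 0.430178 × 60 = 25.81068′ → 25′, remainder × 60 = 48.641″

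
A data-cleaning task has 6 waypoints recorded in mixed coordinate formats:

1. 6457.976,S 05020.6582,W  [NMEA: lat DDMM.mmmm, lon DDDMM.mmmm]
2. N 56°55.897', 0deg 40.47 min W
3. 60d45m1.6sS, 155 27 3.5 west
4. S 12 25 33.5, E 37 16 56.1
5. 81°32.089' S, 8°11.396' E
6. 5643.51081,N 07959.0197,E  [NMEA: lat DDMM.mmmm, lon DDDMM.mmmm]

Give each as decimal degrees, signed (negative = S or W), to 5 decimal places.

Point 1:
  Lat: split at 2 digits → 64° and 57.976′; 64 + 57.976/60 = 64.966267
  S → negative
  λ: degrees = first 3 digits = 50, minutes = 20.6582; 50 + 20.6582/60 = 50.344303
  hemisphere W, so the sign is −
Point 2:
  Lat: 55.897′ = 0.931617°; total 56.931617
  N → positive
  λ: 40.47′ = 0.674500°; total 0.674500
  W → negative
Point 3:
  Lat: 60° + 45/60 + 1.6/3600 = 60 + 0.750000 + 0.000444 = 60.750444
  hemisphere S, so the sign is −
  Longitude: 155° + 27/60 + 3.5/3600 = 155 + 0.450000 + 0.000972 = 155.450972
  W ⇒ negate
Point 4:
  Lat: 12° + 25/60 + 33.5/3600 = 12 + 0.416667 + 0.009306 = 12.425972
  S → negative
  λ: 37° + 16/60 + 56.1/3600 = 37 + 0.266667 + 0.015583 = 37.282250
  E → positive
Point 5:
  Latitude: 81 + 32.089/60 = 81.534817
  hemisphere S, so the sign is −
  Longitude: 8 + 11.396/60 = 8.189933
  E → positive
Point 6:
  Lat: degrees = first 2 digits = 56, minutes = 43.51081; 56 + 43.51081/60 = 56.725180
  N → positive
  Longitude: split at 3 digits → 079° and 59.0197′; 79 + 59.0197/60 = 79.983662
  E → positive

1. -64.96627, -50.34430
2. 56.93162, -0.67450
3. -60.75044, -155.45097
4. -12.42597, 37.28225
5. -81.53482, 8.18993
6. 56.72518, 79.98366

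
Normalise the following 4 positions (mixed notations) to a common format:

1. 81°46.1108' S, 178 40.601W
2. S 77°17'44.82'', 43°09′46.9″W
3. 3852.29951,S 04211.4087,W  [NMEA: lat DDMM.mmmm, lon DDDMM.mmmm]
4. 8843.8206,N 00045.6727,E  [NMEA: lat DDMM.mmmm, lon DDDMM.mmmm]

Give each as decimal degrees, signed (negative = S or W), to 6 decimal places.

Point 1:
  φ: 81 + 46.1108/60 = 81.7685133
  S → negative
  Longitude: 40.601′ = 0.676683°; total 178.6766833
  W → negative
Point 2:
  φ: 77 + 17/60 + 44.82/3600 = 77.2957833
  S → negative
  Longitude: 43° + 9/60 + 46.9/3600 = 43 + 0.150000 + 0.013028 = 43.1630278
  W → negative
Point 3:
  Latitude: degrees = first 2 digits = 38, minutes = 52.29951; 38 + 52.29951/60 = 38.8716585
  S → negative
  Lon: degrees = first 3 digits = 42, minutes = 11.4087; 42 + 11.4087/60 = 42.1901450
  W ⇒ negate
Point 4:
  Lat: degrees = first 2 digits = 88, minutes = 43.8206; 88 + 43.8206/60 = 88.7303433
  N → positive
  Longitude: split at 3 digits → 000° and 45.6727′; 0 + 45.6727/60 = 0.7612117
  E ⇒ keep positive

1. -81.768513, -178.676683
2. -77.295783, -43.163028
3. -38.871659, -42.190145
4. 88.730343, 0.761212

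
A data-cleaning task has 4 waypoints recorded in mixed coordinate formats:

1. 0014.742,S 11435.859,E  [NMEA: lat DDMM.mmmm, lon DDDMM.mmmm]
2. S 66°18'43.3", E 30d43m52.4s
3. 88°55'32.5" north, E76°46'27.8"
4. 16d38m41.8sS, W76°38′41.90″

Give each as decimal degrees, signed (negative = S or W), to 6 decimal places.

Point 1:
  φ: degrees = first 2 digits = 0, minutes = 14.742; 0 + 14.742/60 = 0.2457000
  hemisphere S, so the sign is −
  Longitude: degrees = first 3 digits = 114, minutes = 35.859; 114 + 35.859/60 = 114.5976500
  E → positive
Point 2:
  Lat: 66° + 18/60 + 43.3/3600 = 66 + 0.300000 + 0.012028 = 66.3120278
  hemisphere S, so the sign is −
  Lon: 30 + 43/60 + 52.4/3600 = 30.7312222
  E → positive
Point 3:
  Latitude: 88 + 55/60 + 32.5/3600 = 88.9256944
  N → positive
  λ: 76 + 46/60 + 27.8/3600 = 76.7743889
  E → positive
Point 4:
  φ: 16° + 38/60 + 41.8/3600 = 16 + 0.633333 + 0.011611 = 16.6449444
  S → negative
  λ: 76° + 38/60 + 41.9/3600 = 76 + 0.633333 + 0.011639 = 76.6449722
  W ⇒ negate

1. -0.245700, 114.597650
2. -66.312028, 30.731222
3. 88.925694, 76.774389
4. -16.644944, -76.644972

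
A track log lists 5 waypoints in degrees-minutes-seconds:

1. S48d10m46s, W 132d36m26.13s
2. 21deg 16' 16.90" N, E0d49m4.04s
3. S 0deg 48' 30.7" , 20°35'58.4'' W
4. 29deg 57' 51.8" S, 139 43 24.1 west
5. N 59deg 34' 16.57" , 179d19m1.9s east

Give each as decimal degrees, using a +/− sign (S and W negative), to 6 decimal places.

1. -48.179444, -132.607258
2. 21.271361, 0.817789
3. -0.808528, -20.599556
4. -29.964389, -139.723361
5. 59.571269, 179.317194

Point 1:
  φ: 48° + 10/60 + 46/3600 = 48 + 0.166667 + 0.012778 = 48.1794444
  S ⇒ negate
  Lon: 132 + 36/60 + 26.13/3600 = 132.6072583
  hemisphere W, so the sign is −
Point 2:
  φ: 21 + 16/60 + 16.9/3600 = 21.2713611
  N → positive
  λ: 0 + 49/60 + 4.04/3600 = 0.8177889
  E → positive
Point 3:
  Latitude: 48′ + 30.7″ = 48.51167′; 0 + 48.51167/60 = 0.8085278
  hemisphere S, so the sign is −
  Lon: 20° + 35/60 + 58.4/3600 = 20 + 0.583333 + 0.016222 = 20.5995556
  hemisphere W, so the sign is −
Point 4:
  Latitude: 57′ + 51.8″ = 57.86333′; 29 + 57.86333/60 = 29.9643889
  hemisphere S, so the sign is −
  Lon: 43′ + 24.1″ = 43.40167′; 139 + 43.40167/60 = 139.7233611
  W ⇒ negate
Point 5:
  Latitude: 59 + 34/60 + 16.57/3600 = 59.5712694
  N → positive
  Longitude: 179 + 19/60 + 1.9/3600 = 179.3171944
  E → positive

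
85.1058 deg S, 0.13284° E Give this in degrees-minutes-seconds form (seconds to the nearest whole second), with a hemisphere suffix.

85°06′21″ S, 0°07′58″ E

φ: 0.105800° → 6.34800′; 0.34800 × 60 = 20.88″
Lon: 0.132840° → 7.97040′; 0.97040 × 60 = 58.22″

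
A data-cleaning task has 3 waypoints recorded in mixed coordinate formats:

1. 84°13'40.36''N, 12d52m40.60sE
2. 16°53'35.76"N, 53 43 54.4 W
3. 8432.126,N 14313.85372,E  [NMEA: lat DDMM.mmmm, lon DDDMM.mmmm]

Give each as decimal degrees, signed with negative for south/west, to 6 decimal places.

1. 84.227878, 12.877944
2. 16.893267, -53.731778
3. 84.535433, 143.230895

Point 1:
  φ: 84 + 13/60 + 40.36/3600 = 84.2278778
  N ⇒ keep positive
  Longitude: 52′ + 40.6″ = 52.67667′; 12 + 52.67667/60 = 12.8779444
  E → positive
Point 2:
  φ: 16° + 53/60 + 35.76/3600 = 16 + 0.883333 + 0.009933 = 16.8932667
  N ⇒ keep positive
  Longitude: 53 + 43/60 + 54.4/3600 = 53.7317778
  W → negative
Point 3:
  φ: split at 2 digits → 84° and 32.126′; 84 + 32.126/60 = 84.5354333
  N ⇒ keep positive
  Lon: split at 3 digits → 143° and 13.85372′; 143 + 13.85372/60 = 143.2308953
  E ⇒ keep positive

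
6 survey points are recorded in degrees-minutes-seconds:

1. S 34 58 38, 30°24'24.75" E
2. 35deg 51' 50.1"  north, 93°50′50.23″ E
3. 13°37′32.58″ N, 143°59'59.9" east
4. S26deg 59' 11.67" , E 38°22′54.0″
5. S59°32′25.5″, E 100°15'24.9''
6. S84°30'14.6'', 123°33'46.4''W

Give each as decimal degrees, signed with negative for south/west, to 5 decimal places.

Point 1:
  Lat: 34° + 58/60 + 38/3600 = 34 + 0.966667 + 0.010556 = 34.977222
  S → negative
  λ: 30° + 24/60 + 24.75/3600 = 30 + 0.400000 + 0.006875 = 30.406875
  E ⇒ keep positive
Point 2:
  Lat: 35° + 51/60 + 50.1/3600 = 35 + 0.850000 + 0.013917 = 35.863917
  N → positive
  Lon: 93° + 50/60 + 50.23/3600 = 93 + 0.833333 + 0.013953 = 93.847286
  E ⇒ keep positive
Point 3:
  Lat: 13 + 37/60 + 32.58/3600 = 13.625717
  N → positive
  Lon: 143° + 59/60 + 59.9/3600 = 143 + 0.983333 + 0.016639 = 143.999972
  E → positive
Point 4:
  φ: 26 + 59/60 + 11.67/3600 = 26.986575
  S → negative
  λ: 38 + 22/60 + 54/3600 = 38.381667
  E → positive
Point 5:
  Latitude: 32′ + 25.5″ = 32.42500′; 59 + 32.42500/60 = 59.540417
  S ⇒ negate
  λ: 100° + 15/60 + 24.9/3600 = 100 + 0.250000 + 0.006917 = 100.256917
  E ⇒ keep positive
Point 6:
  Latitude: 30′ + 14.6″ = 30.24333′; 84 + 30.24333/60 = 84.504056
  S → negative
  Longitude: 123 + 33/60 + 46.4/3600 = 123.562889
  W → negative

1. -34.97722, 30.40688
2. 35.86392, 93.84729
3. 13.62572, 143.99997
4. -26.98658, 38.38167
5. -59.54042, 100.25692
6. -84.50406, -123.56289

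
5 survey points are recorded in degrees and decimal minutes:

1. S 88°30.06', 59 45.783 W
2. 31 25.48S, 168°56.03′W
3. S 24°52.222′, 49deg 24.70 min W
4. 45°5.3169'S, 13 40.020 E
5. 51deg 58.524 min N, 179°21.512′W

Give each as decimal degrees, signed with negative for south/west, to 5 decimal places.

Point 1:
  Lat: 30.06′ = 0.501000°; total 88.501000
  hemisphere S, so the sign is −
  Longitude: 59 + 45.783/60 = 59.763050
  W ⇒ negate
Point 2:
  φ: 31 + 25.48/60 = 31.424667
  hemisphere S, so the sign is −
  λ: 56.03′ = 0.933833°; total 168.933833
  hemisphere W, so the sign is −
Point 3:
  Latitude: 24 + 52.222/60 = 24.870367
  S → negative
  Longitude: 24.7′ = 0.411667°; total 49.411667
  W ⇒ negate
Point 4:
  Lat: 45 + 5.3169/60 = 45.088615
  S ⇒ negate
  λ: 40.02′ = 0.667000°; total 13.667000
  E → positive
Point 5:
  Latitude: 58.524′ = 0.975400°; total 51.975400
  N → positive
  λ: 179 + 21.512/60 = 179.358533
  W → negative

1. -88.50100, -59.76305
2. -31.42467, -168.93383
3. -24.87037, -49.41167
4. -45.08862, 13.66700
5. 51.97540, -179.35853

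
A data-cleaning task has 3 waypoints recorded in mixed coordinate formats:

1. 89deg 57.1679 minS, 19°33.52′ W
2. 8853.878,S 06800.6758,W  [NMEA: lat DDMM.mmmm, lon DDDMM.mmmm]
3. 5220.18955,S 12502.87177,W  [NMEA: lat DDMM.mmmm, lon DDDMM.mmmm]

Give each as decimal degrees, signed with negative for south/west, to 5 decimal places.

1. -89.95280, -19.55867
2. -88.89797, -68.01126
3. -52.33649, -125.04786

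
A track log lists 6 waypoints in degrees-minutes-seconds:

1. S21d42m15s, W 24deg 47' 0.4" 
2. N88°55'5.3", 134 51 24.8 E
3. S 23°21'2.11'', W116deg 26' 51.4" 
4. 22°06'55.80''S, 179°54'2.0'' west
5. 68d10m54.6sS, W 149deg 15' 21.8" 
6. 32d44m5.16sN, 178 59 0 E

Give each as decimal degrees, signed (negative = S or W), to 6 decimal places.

Point 1:
  φ: 21 + 42/60 + 15/3600 = 21.7041667
  hemisphere S, so the sign is −
  λ: 24° + 47/60 + 0.4/3600 = 24 + 0.783333 + 0.000111 = 24.7834444
  W ⇒ negate
Point 2:
  Latitude: 88 + 55/60 + 5.3/3600 = 88.9181389
  N → positive
  λ: 134° + 51/60 + 24.8/3600 = 134 + 0.850000 + 0.006889 = 134.8568889
  E → positive
Point 3:
  Latitude: 23° + 21/60 + 2.11/3600 = 23 + 0.350000 + 0.000586 = 23.3505861
  S → negative
  Lon: 26′ + 51.4″ = 26.85667′; 116 + 26.85667/60 = 116.4476111
  W ⇒ negate
Point 4:
  φ: 22 + 6/60 + 55.8/3600 = 22.1155000
  S ⇒ negate
  Lon: 179° + 54/60 + 2/3600 = 179 + 0.900000 + 0.000556 = 179.9005556
  W ⇒ negate
Point 5:
  Latitude: 10′ + 54.6″ = 10.91000′; 68 + 10.91000/60 = 68.1818333
  S ⇒ negate
  Longitude: 149° + 15/60 + 21.8/3600 = 149 + 0.250000 + 0.006056 = 149.2560556
  hemisphere W, so the sign is −
Point 6:
  Lat: 44′ + 5.16″ = 44.08600′; 32 + 44.08600/60 = 32.7347667
  N → positive
  λ: 178 + 59/60 + 0/3600 = 178.9833333
  E → positive

1. -21.704167, -24.783444
2. 88.918139, 134.856889
3. -23.350586, -116.447611
4. -22.115500, -179.900556
5. -68.181833, -149.256056
6. 32.734767, 178.983333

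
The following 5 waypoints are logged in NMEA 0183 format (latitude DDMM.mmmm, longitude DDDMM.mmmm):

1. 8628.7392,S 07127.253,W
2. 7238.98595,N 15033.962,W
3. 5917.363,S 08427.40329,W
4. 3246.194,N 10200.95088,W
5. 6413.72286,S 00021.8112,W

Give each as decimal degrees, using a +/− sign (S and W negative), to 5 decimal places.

Point 1:
  φ: split at 2 digits → 86° and 28.7392′; 86 + 28.7392/60 = 86.478987
  S ⇒ negate
  Longitude: degrees = first 3 digits = 71, minutes = 27.253; 71 + 27.253/60 = 71.454217
  W ⇒ negate
Point 2:
  Latitude: split at 2 digits → 72° and 38.98595′; 72 + 38.98595/60 = 72.649766
  N ⇒ keep positive
  Lon: split at 3 digits → 150° and 33.962′; 150 + 33.962/60 = 150.566033
  W → negative
Point 3:
  Latitude: split at 2 digits → 59° and 17.363′; 59 + 17.363/60 = 59.289383
  hemisphere S, so the sign is −
  Lon: degrees = first 3 digits = 84, minutes = 27.40329; 84 + 27.40329/60 = 84.456722
  W ⇒ negate
Point 4:
  Lat: degrees = first 2 digits = 32, minutes = 46.194; 32 + 46.194/60 = 32.769900
  N ⇒ keep positive
  Longitude: degrees = first 3 digits = 102, minutes = 0.95088; 102 + 0.95088/60 = 102.015848
  W → negative
Point 5:
  φ: split at 2 digits → 64° and 13.72286′; 64 + 13.72286/60 = 64.228714
  S ⇒ negate
  λ: degrees = first 3 digits = 0, minutes = 21.8112; 0 + 21.8112/60 = 0.363520
  W → negative

1. -86.47899, -71.45422
2. 72.64977, -150.56603
3. -59.28938, -84.45672
4. 32.76990, -102.01585
5. -64.22871, -0.36352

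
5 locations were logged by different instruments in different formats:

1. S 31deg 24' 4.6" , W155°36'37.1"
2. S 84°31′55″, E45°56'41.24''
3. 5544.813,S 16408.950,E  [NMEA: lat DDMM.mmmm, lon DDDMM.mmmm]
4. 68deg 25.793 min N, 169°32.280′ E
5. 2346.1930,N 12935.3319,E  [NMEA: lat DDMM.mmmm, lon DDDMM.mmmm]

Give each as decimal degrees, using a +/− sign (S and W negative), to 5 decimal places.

Point 1:
  φ: 31° + 24/60 + 4.6/3600 = 31 + 0.400000 + 0.001278 = 31.401278
  hemisphere S, so the sign is −
  Lon: 36′ + 37.1″ = 36.61833′; 155 + 36.61833/60 = 155.610306
  W → negative
Point 2:
  Latitude: 31′ + 55″ = 31.91667′; 84 + 31.91667/60 = 84.531944
  S ⇒ negate
  Longitude: 56′ + 41.24″ = 56.68733′; 45 + 56.68733/60 = 45.944789
  E ⇒ keep positive
Point 3:
  Lat: split at 2 digits → 55° and 44.813′; 55 + 44.813/60 = 55.746883
  hemisphere S, so the sign is −
  λ: split at 3 digits → 164° and 8.95′; 164 + 8.95/60 = 164.149167
  E → positive
Point 4:
  φ: 68 + 25.793/60 = 68.429883
  N ⇒ keep positive
  λ: 169 + 32.28/60 = 169.538000
  E → positive
Point 5:
  Lat: split at 2 digits → 23° and 46.193′; 23 + 46.193/60 = 23.769883
  N → positive
  λ: split at 3 digits → 129° and 35.3319′; 129 + 35.3319/60 = 129.588865
  E ⇒ keep positive

1. -31.40128, -155.61031
2. -84.53194, 45.94479
3. -55.74688, 164.14917
4. 68.42988, 169.53800
5. 23.76988, 129.58887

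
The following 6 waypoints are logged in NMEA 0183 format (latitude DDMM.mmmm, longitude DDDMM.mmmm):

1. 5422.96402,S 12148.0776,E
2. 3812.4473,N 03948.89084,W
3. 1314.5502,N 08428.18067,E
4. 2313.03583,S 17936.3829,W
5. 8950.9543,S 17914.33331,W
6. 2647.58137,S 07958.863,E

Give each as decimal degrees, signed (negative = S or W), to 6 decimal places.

Point 1:
  φ: split at 2 digits → 54° and 22.96402′; 54 + 22.96402/60 = 54.3827337
  S ⇒ negate
  λ: split at 3 digits → 121° and 48.0776′; 121 + 48.0776/60 = 121.8012933
  E ⇒ keep positive
Point 2:
  φ: split at 2 digits → 38° and 12.4473′; 38 + 12.4473/60 = 38.2074550
  N ⇒ keep positive
  λ: split at 3 digits → 039° and 48.89084′; 39 + 48.89084/60 = 39.8148473
  W ⇒ negate
Point 3:
  Lat: degrees = first 2 digits = 13, minutes = 14.5502; 13 + 14.5502/60 = 13.2425033
  N → positive
  λ: split at 3 digits → 084° and 28.18067′; 84 + 28.18067/60 = 84.4696778
  E ⇒ keep positive
Point 4:
  Lat: split at 2 digits → 23° and 13.03583′; 23 + 13.03583/60 = 23.2172638
  hemisphere S, so the sign is −
  λ: split at 3 digits → 179° and 36.3829′; 179 + 36.3829/60 = 179.6063817
  W → negative
Point 5:
  Lat: degrees = first 2 digits = 89, minutes = 50.9543; 89 + 50.9543/60 = 89.8492383
  S ⇒ negate
  Longitude: split at 3 digits → 179° and 14.33331′; 179 + 14.33331/60 = 179.2388885
  hemisphere W, so the sign is −
Point 6:
  Latitude: degrees = first 2 digits = 26, minutes = 47.58137; 26 + 47.58137/60 = 26.7930228
  S ⇒ negate
  Lon: split at 3 digits → 079° and 58.863′; 79 + 58.863/60 = 79.9810500
  E → positive

1. -54.382734, 121.801293
2. 38.207455, -39.814847
3. 13.242503, 84.469678
4. -23.217264, -179.606382
5. -89.849238, -179.238889
6. -26.793023, 79.981050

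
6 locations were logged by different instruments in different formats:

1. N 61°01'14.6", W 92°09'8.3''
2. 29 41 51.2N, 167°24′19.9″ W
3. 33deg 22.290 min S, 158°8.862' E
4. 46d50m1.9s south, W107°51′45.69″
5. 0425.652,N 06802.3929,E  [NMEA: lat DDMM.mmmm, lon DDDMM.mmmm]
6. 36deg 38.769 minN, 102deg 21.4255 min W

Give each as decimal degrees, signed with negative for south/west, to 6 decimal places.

Point 1:
  φ: 61° + 1/60 + 14.6/3600 = 61 + 0.016667 + 0.004056 = 61.0207222
  N → positive
  Longitude: 92 + 9/60 + 8.3/3600 = 92.1523056
  W ⇒ negate
Point 2:
  Latitude: 29 + 41/60 + 51.2/3600 = 29.6975556
  N ⇒ keep positive
  Lon: 24′ + 19.9″ = 24.33167′; 167 + 24.33167/60 = 167.4055278
  W ⇒ negate
Point 3:
  φ: 22.29′ = 0.371500°; total 33.3715000
  S ⇒ negate
  Longitude: 158 + 8.862/60 = 158.1477000
  E → positive
Point 4:
  Latitude: 50′ + 1.9″ = 50.03167′; 46 + 50.03167/60 = 46.8338611
  hemisphere S, so the sign is −
  Lon: 51′ + 45.69″ = 51.76150′; 107 + 51.76150/60 = 107.8626917
  hemisphere W, so the sign is −
Point 5:
  Latitude: split at 2 digits → 04° and 25.652′; 4 + 25.652/60 = 4.4275333
  N ⇒ keep positive
  λ: split at 3 digits → 068° and 2.3929′; 68 + 2.3929/60 = 68.0398817
  E ⇒ keep positive
Point 6:
  Latitude: 38.769′ = 0.646150°; total 36.6461500
  N ⇒ keep positive
  Longitude: 102 + 21.4255/60 = 102.3570917
  W ⇒ negate

1. 61.020722, -92.152306
2. 29.697556, -167.405528
3. -33.371500, 158.147700
4. -46.833861, -107.862692
5. 4.427533, 68.039882
6. 36.646150, -102.357092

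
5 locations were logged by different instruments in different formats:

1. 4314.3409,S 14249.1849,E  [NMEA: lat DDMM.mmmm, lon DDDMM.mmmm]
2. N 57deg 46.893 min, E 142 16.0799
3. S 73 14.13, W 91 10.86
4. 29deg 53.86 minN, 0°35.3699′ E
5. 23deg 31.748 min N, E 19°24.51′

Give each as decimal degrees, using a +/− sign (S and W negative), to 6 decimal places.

Point 1:
  Lat: split at 2 digits → 43° and 14.3409′; 43 + 14.3409/60 = 43.2390150
  S ⇒ negate
  Longitude: degrees = first 3 digits = 142, minutes = 49.1849; 142 + 49.1849/60 = 142.8197483
  E → positive
Point 2:
  φ: 46.893′ = 0.781550°; total 57.7815500
  N ⇒ keep positive
  Lon: 142 + 16.0799/60 = 142.2679983
  E → positive
Point 3:
  Lat: 14.13′ = 0.235500°; total 73.2355000
  S → negative
  Longitude: 10.86′ = 0.181000°; total 91.1810000
  W ⇒ negate
Point 4:
  Latitude: 53.86′ = 0.897667°; total 29.8976667
  N ⇒ keep positive
  Longitude: 0 + 35.3699/60 = 0.5894983
  E → positive
Point 5:
  φ: 31.748′ = 0.529133°; total 23.5291333
  N → positive
  Longitude: 19 + 24.51/60 = 19.4085000
  E ⇒ keep positive

1. -43.239015, 142.819748
2. 57.781550, 142.267998
3. -73.235500, -91.181000
4. 29.897667, 0.589498
5. 23.529133, 19.408500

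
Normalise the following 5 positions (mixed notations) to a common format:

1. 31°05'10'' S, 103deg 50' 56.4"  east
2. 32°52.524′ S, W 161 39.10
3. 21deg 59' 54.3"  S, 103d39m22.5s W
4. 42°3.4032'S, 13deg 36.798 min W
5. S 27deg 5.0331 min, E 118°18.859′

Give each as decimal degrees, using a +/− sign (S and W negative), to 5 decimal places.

1. -31.08611, 103.84900
2. -32.87540, -161.65167
3. -21.99842, -103.65625
4. -42.05672, -13.61330
5. -27.08389, 118.31432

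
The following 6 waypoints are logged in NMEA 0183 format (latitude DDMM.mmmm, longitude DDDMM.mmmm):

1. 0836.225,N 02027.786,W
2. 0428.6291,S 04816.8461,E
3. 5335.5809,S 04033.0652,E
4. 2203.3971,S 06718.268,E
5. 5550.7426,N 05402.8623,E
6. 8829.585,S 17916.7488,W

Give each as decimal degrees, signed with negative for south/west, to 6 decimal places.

Point 1:
  φ: split at 2 digits → 08° and 36.225′; 8 + 36.225/60 = 8.6037500
  N → positive
  Longitude: degrees = first 3 digits = 20, minutes = 27.786; 20 + 27.786/60 = 20.4631000
  hemisphere W, so the sign is −
Point 2:
  Latitude: degrees = first 2 digits = 4, minutes = 28.6291; 4 + 28.6291/60 = 4.4771517
  S ⇒ negate
  Lon: degrees = first 3 digits = 48, minutes = 16.8461; 48 + 16.8461/60 = 48.2807683
  E → positive
Point 3:
  φ: degrees = first 2 digits = 53, minutes = 35.5809; 53 + 35.5809/60 = 53.5930150
  hemisphere S, so the sign is −
  Lon: split at 3 digits → 040° and 33.0652′; 40 + 33.0652/60 = 40.5510867
  E ⇒ keep positive
Point 4:
  Latitude: split at 2 digits → 22° and 3.3971′; 22 + 3.3971/60 = 22.0566183
  hemisphere S, so the sign is −
  λ: degrees = first 3 digits = 67, minutes = 18.268; 67 + 18.268/60 = 67.3044667
  E ⇒ keep positive
Point 5:
  φ: split at 2 digits → 55° and 50.7426′; 55 + 50.7426/60 = 55.8457100
  N → positive
  Lon: split at 3 digits → 054° and 2.8623′; 54 + 2.8623/60 = 54.0477050
  E ⇒ keep positive
Point 6:
  Lat: degrees = first 2 digits = 88, minutes = 29.585; 88 + 29.585/60 = 88.4930833
  S ⇒ negate
  λ: split at 3 digits → 179° and 16.7488′; 179 + 16.7488/60 = 179.2791467
  hemisphere W, so the sign is −

1. 8.603750, -20.463100
2. -4.477152, 48.280768
3. -53.593015, 40.551087
4. -22.056618, 67.304467
5. 55.845710, 54.047705
6. -88.493083, -179.279147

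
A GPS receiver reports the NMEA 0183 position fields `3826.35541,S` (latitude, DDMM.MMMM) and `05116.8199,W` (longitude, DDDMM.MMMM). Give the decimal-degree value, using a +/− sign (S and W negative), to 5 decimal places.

-38.43926, -51.28033

Lat: degrees = first 2 digits = 38, minutes = 26.35541; 38 + 26.35541/60 = 38.439257
S → negative
λ: split at 3 digits → 051° and 16.8199′; 51 + 16.8199/60 = 51.280332
hemisphere W, so the sign is −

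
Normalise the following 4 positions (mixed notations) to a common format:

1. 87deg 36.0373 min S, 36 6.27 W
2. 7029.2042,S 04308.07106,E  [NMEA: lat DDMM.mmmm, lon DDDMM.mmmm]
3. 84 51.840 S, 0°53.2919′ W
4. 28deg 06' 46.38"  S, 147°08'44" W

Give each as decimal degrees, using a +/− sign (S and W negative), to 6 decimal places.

Point 1:
  Latitude: 87 + 36.0373/60 = 87.6006217
  S ⇒ negate
  Lon: 36 + 6.27/60 = 36.1045000
  hemisphere W, so the sign is −
Point 2:
  Lat: degrees = first 2 digits = 70, minutes = 29.2042; 70 + 29.2042/60 = 70.4867367
  S → negative
  λ: split at 3 digits → 043° and 8.07106′; 43 + 8.07106/60 = 43.1345177
  E ⇒ keep positive
Point 3:
  Latitude: 84 + 51.84/60 = 84.8640000
  hemisphere S, so the sign is −
  Longitude: 0 + 53.2919/60 = 0.8881983
  hemisphere W, so the sign is −
Point 4:
  Latitude: 28 + 6/60 + 46.38/3600 = 28.1128833
  S ⇒ negate
  Longitude: 147 + 8/60 + 44/3600 = 147.1455556
  W → negative

1. -87.600622, -36.104500
2. -70.486737, 43.134518
3. -84.864000, -0.888198
4. -28.112883, -147.145556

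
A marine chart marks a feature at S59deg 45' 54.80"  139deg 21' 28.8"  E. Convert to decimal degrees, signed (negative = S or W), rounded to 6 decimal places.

-59.765222, 139.358000

Latitude: 45′ + 54.8″ = 45.91333′; 59 + 45.91333/60 = 59.7652222
S → negative
λ: 139° + 21/60 + 28.8/3600 = 139 + 0.350000 + 0.008000 = 139.3580000
E → positive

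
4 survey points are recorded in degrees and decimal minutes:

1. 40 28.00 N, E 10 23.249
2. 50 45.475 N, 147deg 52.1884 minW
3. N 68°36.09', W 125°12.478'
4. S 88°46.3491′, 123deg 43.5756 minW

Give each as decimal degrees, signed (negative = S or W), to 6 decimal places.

Point 1:
  φ: 28′ = 0.466667°; total 40.4666667
  N ⇒ keep positive
  Lon: 23.249′ = 0.387483°; total 10.3874833
  E → positive
Point 2:
  Latitude: 45.475′ = 0.757917°; total 50.7579167
  N ⇒ keep positive
  Lon: 147 + 52.1884/60 = 147.8698067
  W → negative
Point 3:
  Latitude: 68 + 36.09/60 = 68.6015000
  N ⇒ keep positive
  Longitude: 125 + 12.478/60 = 125.2079667
  W ⇒ negate
Point 4:
  φ: 46.3491′ = 0.772485°; total 88.7724850
  S ⇒ negate
  λ: 43.5756′ = 0.726260°; total 123.7262600
  hemisphere W, so the sign is −

1. 40.466667, 10.387483
2. 50.757917, -147.869807
3. 68.601500, -125.207967
4. -88.772485, -123.726260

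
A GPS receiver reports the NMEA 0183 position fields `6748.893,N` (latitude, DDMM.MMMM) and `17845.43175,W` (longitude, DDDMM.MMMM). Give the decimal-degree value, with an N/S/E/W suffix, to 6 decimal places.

67.814883° N, 178.757196° W

Latitude: split at 2 digits → 67° and 48.893′; 67 + 48.893/60 = 67.8148833
λ: split at 3 digits → 178° and 45.43175′; 178 + 45.43175/60 = 178.7571958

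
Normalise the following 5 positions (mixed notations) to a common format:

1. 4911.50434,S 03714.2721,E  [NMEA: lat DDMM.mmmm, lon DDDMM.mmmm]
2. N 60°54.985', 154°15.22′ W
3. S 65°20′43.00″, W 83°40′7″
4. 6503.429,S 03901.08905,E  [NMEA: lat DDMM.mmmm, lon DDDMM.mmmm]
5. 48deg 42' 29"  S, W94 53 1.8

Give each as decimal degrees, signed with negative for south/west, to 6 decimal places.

Point 1:
  φ: split at 2 digits → 49° and 11.50434′; 49 + 11.50434/60 = 49.1917390
  S → negative
  λ: split at 3 digits → 037° and 14.2721′; 37 + 14.2721/60 = 37.2378683
  E ⇒ keep positive
Point 2:
  Latitude: 60 + 54.985/60 = 60.9164167
  N ⇒ keep positive
  Lon: 15.22′ = 0.253667°; total 154.2536667
  W ⇒ negate
Point 3:
  φ: 65 + 20/60 + 43/3600 = 65.3452778
  S ⇒ negate
  λ: 83 + 40/60 + 7/3600 = 83.6686111
  hemisphere W, so the sign is −
Point 4:
  Latitude: split at 2 digits → 65° and 3.429′; 65 + 3.429/60 = 65.0571500
  S ⇒ negate
  Lon: degrees = first 3 digits = 39, minutes = 1.08905; 39 + 1.08905/60 = 39.0181508
  E → positive
Point 5:
  Lat: 48 + 42/60 + 29/3600 = 48.7080556
  hemisphere S, so the sign is −
  Lon: 53′ + 1.8″ = 53.03000′; 94 + 53.03000/60 = 94.8838333
  hemisphere W, so the sign is −

1. -49.191739, 37.237868
2. 60.916417, -154.253667
3. -65.345278, -83.668611
4. -65.057150, 39.018151
5. -48.708056, -94.883833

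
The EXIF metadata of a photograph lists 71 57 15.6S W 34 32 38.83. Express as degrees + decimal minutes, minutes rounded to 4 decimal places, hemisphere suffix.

71° 57.2600′ S, 34° 32.6472′ W

φ: 57 + 15.6/60 = 57.260000′
λ: 32 + 38.83/60 = 32.647167′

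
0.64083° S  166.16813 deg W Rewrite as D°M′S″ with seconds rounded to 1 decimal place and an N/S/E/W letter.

φ: 0.640830° → 38.44980′; 0.44980 × 60 = 26.988″
λ: whole degrees 166; 10.08780′ → 10′ and 5.268″

0°38′27.0″ S, 166°10′5.3″ W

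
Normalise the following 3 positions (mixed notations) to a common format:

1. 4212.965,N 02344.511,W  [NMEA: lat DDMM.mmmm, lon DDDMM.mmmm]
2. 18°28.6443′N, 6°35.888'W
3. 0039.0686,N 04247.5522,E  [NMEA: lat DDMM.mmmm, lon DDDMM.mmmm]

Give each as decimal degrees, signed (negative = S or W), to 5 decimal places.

1. 42.21608, -23.74185
2. 18.47741, -6.59813
3. 0.65114, 42.79254

Point 1:
  Latitude: split at 2 digits → 42° and 12.965′; 42 + 12.965/60 = 42.216083
  N ⇒ keep positive
  Longitude: degrees = first 3 digits = 23, minutes = 44.511; 23 + 44.511/60 = 23.741850
  W ⇒ negate
Point 2:
  Lat: 18 + 28.6443/60 = 18.477405
  N → positive
  Lon: 35.888′ = 0.598133°; total 6.598133
  hemisphere W, so the sign is −
Point 3:
  Lat: degrees = first 2 digits = 0, minutes = 39.0686; 0 + 39.0686/60 = 0.651143
  N ⇒ keep positive
  Lon: split at 3 digits → 042° and 47.5522′; 42 + 47.5522/60 = 42.792537
  E ⇒ keep positive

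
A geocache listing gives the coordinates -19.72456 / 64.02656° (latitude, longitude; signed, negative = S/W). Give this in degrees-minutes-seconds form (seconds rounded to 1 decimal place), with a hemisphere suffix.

19°43′28.4″ S, 64°01′35.6″ E

Latitude is negative → S; |value| = 19.724560
φ: whole degrees 19; 43.47360′ → 43′ and 28.416″
λ: 0.026560 × 60 = 1.59360′ → 1′, remainder × 60 = 35.616″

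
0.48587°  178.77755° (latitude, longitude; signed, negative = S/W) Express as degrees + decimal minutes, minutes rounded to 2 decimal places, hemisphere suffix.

φ: 0° + 0.485870 × 60 = 0° 29.1522′
Lon: 178° + 0.777550 × 60 = 178° 46.6530′

0° 29.15′ N, 178° 46.65′ E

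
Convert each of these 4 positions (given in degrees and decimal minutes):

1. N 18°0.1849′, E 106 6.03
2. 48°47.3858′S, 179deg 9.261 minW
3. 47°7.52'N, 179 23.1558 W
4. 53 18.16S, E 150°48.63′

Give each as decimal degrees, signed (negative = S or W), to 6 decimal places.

1. 18.003082, 106.100500
2. -48.789763, -179.154350
3. 47.125333, -179.385930
4. -53.302667, 150.810500

Point 1:
  Latitude: 0.1849′ = 0.003082°; total 18.0030817
  N ⇒ keep positive
  Longitude: 106 + 6.03/60 = 106.1005000
  E ⇒ keep positive
Point 2:
  φ: 48 + 47.3858/60 = 48.7897633
  S → negative
  Longitude: 179 + 9.261/60 = 179.1543500
  W → negative
Point 3:
  Lat: 7.52′ = 0.125333°; total 47.1253333
  N → positive
  λ: 179 + 23.1558/60 = 179.3859300
  W → negative
Point 4:
  Latitude: 53 + 18.16/60 = 53.3026667
  S → negative
  Lon: 48.63′ = 0.810500°; total 150.8105000
  E ⇒ keep positive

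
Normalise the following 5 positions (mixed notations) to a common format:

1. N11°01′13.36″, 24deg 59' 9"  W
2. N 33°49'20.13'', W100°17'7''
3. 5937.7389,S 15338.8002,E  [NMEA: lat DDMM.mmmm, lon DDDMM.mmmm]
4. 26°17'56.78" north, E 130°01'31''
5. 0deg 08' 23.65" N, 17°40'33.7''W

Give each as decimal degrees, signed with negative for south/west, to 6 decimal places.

Point 1:
  Latitude: 1′ + 13.36″ = 1.22267′; 11 + 1.22267/60 = 11.0203778
  N ⇒ keep positive
  Longitude: 59′ + 9″ = 59.15000′; 24 + 59.15000/60 = 24.9858333
  W ⇒ negate
Point 2:
  φ: 33° + 49/60 + 20.13/3600 = 33 + 0.816667 + 0.005592 = 33.8222583
  N → positive
  Lon: 100° + 17/60 + 7/3600 = 100 + 0.283333 + 0.001944 = 100.2852778
  W → negative
Point 3:
  Latitude: split at 2 digits → 59° and 37.7389′; 59 + 37.7389/60 = 59.6289817
  hemisphere S, so the sign is −
  Lon: degrees = first 3 digits = 153, minutes = 38.8002; 153 + 38.8002/60 = 153.6466700
  E ⇒ keep positive
Point 4:
  Latitude: 26° + 17/60 + 56.78/3600 = 26 + 0.283333 + 0.015772 = 26.2991056
  N → positive
  λ: 1′ + 31″ = 1.51667′; 130 + 1.51667/60 = 130.0252778
  E ⇒ keep positive
Point 5:
  Latitude: 8′ + 23.65″ = 8.39417′; 0 + 8.39417/60 = 0.1399028
  N → positive
  λ: 17 + 40/60 + 33.7/3600 = 17.6760278
  W → negative

1. 11.020378, -24.985833
2. 33.822258, -100.285278
3. -59.628982, 153.646670
4. 26.299106, 130.025278
5. 0.139903, -17.676028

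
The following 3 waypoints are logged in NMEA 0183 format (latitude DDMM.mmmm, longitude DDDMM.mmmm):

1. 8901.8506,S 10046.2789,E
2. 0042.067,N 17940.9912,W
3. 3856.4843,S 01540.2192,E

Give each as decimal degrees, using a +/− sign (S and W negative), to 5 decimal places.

1. -89.03084, 100.77132
2. 0.70112, -179.68319
3. -38.94141, 15.67032

Point 1:
  Lat: split at 2 digits → 89° and 1.8506′; 89 + 1.8506/60 = 89.030843
  S → negative
  λ: split at 3 digits → 100° and 46.2789′; 100 + 46.2789/60 = 100.771315
  E → positive
Point 2:
  Lat: split at 2 digits → 00° and 42.067′; 0 + 42.067/60 = 0.701117
  N ⇒ keep positive
  λ: degrees = first 3 digits = 179, minutes = 40.9912; 179 + 40.9912/60 = 179.683187
  W → negative
Point 3:
  φ: split at 2 digits → 38° and 56.4843′; 38 + 56.4843/60 = 38.941405
  S → negative
  λ: split at 3 digits → 015° and 40.2192′; 15 + 40.2192/60 = 15.670320
  E → positive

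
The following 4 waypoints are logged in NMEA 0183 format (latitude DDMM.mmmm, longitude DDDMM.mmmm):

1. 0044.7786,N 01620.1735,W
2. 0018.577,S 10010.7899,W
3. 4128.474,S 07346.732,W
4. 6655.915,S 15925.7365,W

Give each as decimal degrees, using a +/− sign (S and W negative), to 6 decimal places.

Point 1:
  φ: split at 2 digits → 00° and 44.7786′; 0 + 44.7786/60 = 0.7463100
  N ⇒ keep positive
  λ: degrees = first 3 digits = 16, minutes = 20.1735; 16 + 20.1735/60 = 16.3362250
  hemisphere W, so the sign is −
Point 2:
  Lat: split at 2 digits → 00° and 18.577′; 0 + 18.577/60 = 0.3096167
  hemisphere S, so the sign is −
  λ: split at 3 digits → 100° and 10.7899′; 100 + 10.7899/60 = 100.1798317
  hemisphere W, so the sign is −
Point 3:
  Latitude: degrees = first 2 digits = 41, minutes = 28.474; 41 + 28.474/60 = 41.4745667
  S ⇒ negate
  Longitude: degrees = first 3 digits = 73, minutes = 46.732; 73 + 46.732/60 = 73.7788667
  W ⇒ negate
Point 4:
  Lat: degrees = first 2 digits = 66, minutes = 55.915; 66 + 55.915/60 = 66.9319167
  S ⇒ negate
  λ: degrees = first 3 digits = 159, minutes = 25.7365; 159 + 25.7365/60 = 159.4289417
  W ⇒ negate

1. 0.746310, -16.336225
2. -0.309617, -100.179832
3. -41.474567, -73.778867
4. -66.931917, -159.428942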